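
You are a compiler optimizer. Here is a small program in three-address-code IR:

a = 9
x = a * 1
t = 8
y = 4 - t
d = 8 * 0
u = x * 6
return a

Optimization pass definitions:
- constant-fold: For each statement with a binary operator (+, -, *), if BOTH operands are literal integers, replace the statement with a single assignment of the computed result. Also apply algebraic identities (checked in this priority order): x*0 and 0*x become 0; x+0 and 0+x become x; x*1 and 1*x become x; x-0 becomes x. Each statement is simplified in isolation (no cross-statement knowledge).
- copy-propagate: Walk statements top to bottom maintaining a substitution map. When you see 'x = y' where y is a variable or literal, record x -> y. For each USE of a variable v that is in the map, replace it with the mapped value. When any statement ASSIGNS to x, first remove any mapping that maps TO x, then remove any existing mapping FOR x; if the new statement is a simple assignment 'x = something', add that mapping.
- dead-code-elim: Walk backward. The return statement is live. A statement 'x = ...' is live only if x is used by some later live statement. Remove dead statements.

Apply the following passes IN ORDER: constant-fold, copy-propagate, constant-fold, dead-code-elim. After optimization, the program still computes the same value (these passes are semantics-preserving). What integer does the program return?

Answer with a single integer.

Initial IR:
  a = 9
  x = a * 1
  t = 8
  y = 4 - t
  d = 8 * 0
  u = x * 6
  return a
After constant-fold (7 stmts):
  a = 9
  x = a
  t = 8
  y = 4 - t
  d = 0
  u = x * 6
  return a
After copy-propagate (7 stmts):
  a = 9
  x = 9
  t = 8
  y = 4 - 8
  d = 0
  u = 9 * 6
  return 9
After constant-fold (7 stmts):
  a = 9
  x = 9
  t = 8
  y = -4
  d = 0
  u = 54
  return 9
After dead-code-elim (1 stmts):
  return 9
Evaluate:
  a = 9  =>  a = 9
  x = a * 1  =>  x = 9
  t = 8  =>  t = 8
  y = 4 - t  =>  y = -4
  d = 8 * 0  =>  d = 0
  u = x * 6  =>  u = 54
  return a = 9

Answer: 9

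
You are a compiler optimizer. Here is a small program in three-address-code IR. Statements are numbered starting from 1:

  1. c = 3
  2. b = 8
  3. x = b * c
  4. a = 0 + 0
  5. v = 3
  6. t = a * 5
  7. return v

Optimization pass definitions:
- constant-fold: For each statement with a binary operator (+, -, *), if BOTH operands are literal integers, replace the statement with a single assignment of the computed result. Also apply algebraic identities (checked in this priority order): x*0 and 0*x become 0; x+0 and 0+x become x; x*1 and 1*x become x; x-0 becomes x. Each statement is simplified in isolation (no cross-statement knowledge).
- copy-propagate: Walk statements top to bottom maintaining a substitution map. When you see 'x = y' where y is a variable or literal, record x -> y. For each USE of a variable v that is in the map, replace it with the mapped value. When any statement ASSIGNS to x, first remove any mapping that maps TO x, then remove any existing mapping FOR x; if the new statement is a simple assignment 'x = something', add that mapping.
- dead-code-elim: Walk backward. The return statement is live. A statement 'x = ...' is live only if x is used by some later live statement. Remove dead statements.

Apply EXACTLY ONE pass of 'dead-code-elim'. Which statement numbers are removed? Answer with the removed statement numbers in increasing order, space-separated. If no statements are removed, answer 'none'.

Backward liveness scan:
Stmt 1 'c = 3': DEAD (c not in live set [])
Stmt 2 'b = 8': DEAD (b not in live set [])
Stmt 3 'x = b * c': DEAD (x not in live set [])
Stmt 4 'a = 0 + 0': DEAD (a not in live set [])
Stmt 5 'v = 3': KEEP (v is live); live-in = []
Stmt 6 't = a * 5': DEAD (t not in live set ['v'])
Stmt 7 'return v': KEEP (return); live-in = ['v']
Removed statement numbers: [1, 2, 3, 4, 6]
Surviving IR:
  v = 3
  return v

Answer: 1 2 3 4 6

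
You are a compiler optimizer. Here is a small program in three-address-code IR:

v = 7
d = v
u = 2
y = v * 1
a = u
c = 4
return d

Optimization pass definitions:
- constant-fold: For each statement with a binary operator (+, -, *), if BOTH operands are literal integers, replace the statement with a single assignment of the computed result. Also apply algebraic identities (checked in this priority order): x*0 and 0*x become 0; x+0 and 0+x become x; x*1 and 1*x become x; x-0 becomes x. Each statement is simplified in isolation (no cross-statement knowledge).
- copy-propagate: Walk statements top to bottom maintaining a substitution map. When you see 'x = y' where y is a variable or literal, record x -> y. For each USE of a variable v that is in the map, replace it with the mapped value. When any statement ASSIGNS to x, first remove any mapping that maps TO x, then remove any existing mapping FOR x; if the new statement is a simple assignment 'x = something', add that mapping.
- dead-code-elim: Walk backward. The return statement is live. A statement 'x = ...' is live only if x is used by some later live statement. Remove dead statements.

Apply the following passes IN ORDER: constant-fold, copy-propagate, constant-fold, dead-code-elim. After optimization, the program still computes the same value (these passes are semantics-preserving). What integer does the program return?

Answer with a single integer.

Answer: 7

Derivation:
Initial IR:
  v = 7
  d = v
  u = 2
  y = v * 1
  a = u
  c = 4
  return d
After constant-fold (7 stmts):
  v = 7
  d = v
  u = 2
  y = v
  a = u
  c = 4
  return d
After copy-propagate (7 stmts):
  v = 7
  d = 7
  u = 2
  y = 7
  a = 2
  c = 4
  return 7
After constant-fold (7 stmts):
  v = 7
  d = 7
  u = 2
  y = 7
  a = 2
  c = 4
  return 7
After dead-code-elim (1 stmts):
  return 7
Evaluate:
  v = 7  =>  v = 7
  d = v  =>  d = 7
  u = 2  =>  u = 2
  y = v * 1  =>  y = 7
  a = u  =>  a = 2
  c = 4  =>  c = 4
  return d = 7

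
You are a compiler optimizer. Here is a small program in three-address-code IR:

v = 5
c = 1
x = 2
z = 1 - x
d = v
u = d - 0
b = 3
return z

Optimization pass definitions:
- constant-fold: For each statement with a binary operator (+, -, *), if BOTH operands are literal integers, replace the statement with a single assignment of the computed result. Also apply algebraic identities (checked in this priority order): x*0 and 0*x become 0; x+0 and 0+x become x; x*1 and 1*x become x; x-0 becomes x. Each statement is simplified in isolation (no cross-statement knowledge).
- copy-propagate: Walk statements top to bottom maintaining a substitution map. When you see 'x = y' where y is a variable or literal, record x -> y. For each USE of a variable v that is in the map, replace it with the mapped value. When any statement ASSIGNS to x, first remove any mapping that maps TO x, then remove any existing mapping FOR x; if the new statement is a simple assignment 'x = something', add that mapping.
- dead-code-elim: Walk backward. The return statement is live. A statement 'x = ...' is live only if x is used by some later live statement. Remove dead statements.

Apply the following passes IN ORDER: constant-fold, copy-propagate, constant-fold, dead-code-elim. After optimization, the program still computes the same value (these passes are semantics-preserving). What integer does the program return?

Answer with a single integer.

Initial IR:
  v = 5
  c = 1
  x = 2
  z = 1 - x
  d = v
  u = d - 0
  b = 3
  return z
After constant-fold (8 stmts):
  v = 5
  c = 1
  x = 2
  z = 1 - x
  d = v
  u = d
  b = 3
  return z
After copy-propagate (8 stmts):
  v = 5
  c = 1
  x = 2
  z = 1 - 2
  d = 5
  u = 5
  b = 3
  return z
After constant-fold (8 stmts):
  v = 5
  c = 1
  x = 2
  z = -1
  d = 5
  u = 5
  b = 3
  return z
After dead-code-elim (2 stmts):
  z = -1
  return z
Evaluate:
  v = 5  =>  v = 5
  c = 1  =>  c = 1
  x = 2  =>  x = 2
  z = 1 - x  =>  z = -1
  d = v  =>  d = 5
  u = d - 0  =>  u = 5
  b = 3  =>  b = 3
  return z = -1

Answer: -1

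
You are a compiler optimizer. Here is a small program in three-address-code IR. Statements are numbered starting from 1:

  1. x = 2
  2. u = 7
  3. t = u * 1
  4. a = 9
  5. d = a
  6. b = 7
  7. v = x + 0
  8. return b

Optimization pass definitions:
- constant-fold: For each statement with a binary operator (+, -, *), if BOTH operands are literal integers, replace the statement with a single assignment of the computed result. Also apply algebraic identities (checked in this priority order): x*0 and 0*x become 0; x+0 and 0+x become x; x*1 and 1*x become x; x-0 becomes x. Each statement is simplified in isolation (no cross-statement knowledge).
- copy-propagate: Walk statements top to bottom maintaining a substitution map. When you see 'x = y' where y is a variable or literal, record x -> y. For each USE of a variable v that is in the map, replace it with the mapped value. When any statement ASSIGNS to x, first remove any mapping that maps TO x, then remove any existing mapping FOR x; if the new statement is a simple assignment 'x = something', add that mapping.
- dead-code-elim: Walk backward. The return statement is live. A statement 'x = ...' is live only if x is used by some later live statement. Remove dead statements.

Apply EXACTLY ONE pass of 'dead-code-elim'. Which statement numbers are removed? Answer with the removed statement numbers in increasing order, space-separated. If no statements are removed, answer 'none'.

Backward liveness scan:
Stmt 1 'x = 2': DEAD (x not in live set [])
Stmt 2 'u = 7': DEAD (u not in live set [])
Stmt 3 't = u * 1': DEAD (t not in live set [])
Stmt 4 'a = 9': DEAD (a not in live set [])
Stmt 5 'd = a': DEAD (d not in live set [])
Stmt 6 'b = 7': KEEP (b is live); live-in = []
Stmt 7 'v = x + 0': DEAD (v not in live set ['b'])
Stmt 8 'return b': KEEP (return); live-in = ['b']
Removed statement numbers: [1, 2, 3, 4, 5, 7]
Surviving IR:
  b = 7
  return b

Answer: 1 2 3 4 5 7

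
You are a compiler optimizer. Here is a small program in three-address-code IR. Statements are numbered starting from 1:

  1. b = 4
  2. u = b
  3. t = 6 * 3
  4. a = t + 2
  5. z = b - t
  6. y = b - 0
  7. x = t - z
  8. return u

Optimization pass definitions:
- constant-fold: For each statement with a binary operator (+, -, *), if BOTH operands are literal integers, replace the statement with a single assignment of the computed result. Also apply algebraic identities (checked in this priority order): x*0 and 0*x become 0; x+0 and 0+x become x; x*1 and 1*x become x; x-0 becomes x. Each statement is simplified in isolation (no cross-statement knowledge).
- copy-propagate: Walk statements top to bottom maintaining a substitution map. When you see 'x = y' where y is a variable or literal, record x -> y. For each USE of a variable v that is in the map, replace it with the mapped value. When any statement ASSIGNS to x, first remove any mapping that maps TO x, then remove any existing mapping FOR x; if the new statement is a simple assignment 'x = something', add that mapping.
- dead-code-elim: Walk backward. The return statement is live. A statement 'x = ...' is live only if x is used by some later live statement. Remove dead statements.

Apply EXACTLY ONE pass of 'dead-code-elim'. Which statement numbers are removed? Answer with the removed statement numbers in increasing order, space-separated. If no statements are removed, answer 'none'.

Answer: 3 4 5 6 7

Derivation:
Backward liveness scan:
Stmt 1 'b = 4': KEEP (b is live); live-in = []
Stmt 2 'u = b': KEEP (u is live); live-in = ['b']
Stmt 3 't = 6 * 3': DEAD (t not in live set ['u'])
Stmt 4 'a = t + 2': DEAD (a not in live set ['u'])
Stmt 5 'z = b - t': DEAD (z not in live set ['u'])
Stmt 6 'y = b - 0': DEAD (y not in live set ['u'])
Stmt 7 'x = t - z': DEAD (x not in live set ['u'])
Stmt 8 'return u': KEEP (return); live-in = ['u']
Removed statement numbers: [3, 4, 5, 6, 7]
Surviving IR:
  b = 4
  u = b
  return u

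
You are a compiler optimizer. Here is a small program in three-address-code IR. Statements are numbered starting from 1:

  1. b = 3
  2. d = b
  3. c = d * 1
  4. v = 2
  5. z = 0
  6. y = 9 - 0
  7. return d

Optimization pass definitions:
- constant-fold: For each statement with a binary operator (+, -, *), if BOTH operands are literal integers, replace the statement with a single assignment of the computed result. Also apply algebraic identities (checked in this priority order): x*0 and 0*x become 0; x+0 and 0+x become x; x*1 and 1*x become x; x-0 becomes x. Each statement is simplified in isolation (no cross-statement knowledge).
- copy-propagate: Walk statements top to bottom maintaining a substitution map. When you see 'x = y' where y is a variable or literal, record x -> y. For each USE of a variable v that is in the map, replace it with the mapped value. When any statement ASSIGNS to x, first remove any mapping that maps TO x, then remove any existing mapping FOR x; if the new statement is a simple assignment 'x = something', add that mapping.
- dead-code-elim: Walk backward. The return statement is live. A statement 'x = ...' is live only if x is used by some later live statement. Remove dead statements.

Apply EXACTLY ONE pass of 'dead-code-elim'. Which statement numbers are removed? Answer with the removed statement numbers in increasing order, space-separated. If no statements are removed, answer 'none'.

Backward liveness scan:
Stmt 1 'b = 3': KEEP (b is live); live-in = []
Stmt 2 'd = b': KEEP (d is live); live-in = ['b']
Stmt 3 'c = d * 1': DEAD (c not in live set ['d'])
Stmt 4 'v = 2': DEAD (v not in live set ['d'])
Stmt 5 'z = 0': DEAD (z not in live set ['d'])
Stmt 6 'y = 9 - 0': DEAD (y not in live set ['d'])
Stmt 7 'return d': KEEP (return); live-in = ['d']
Removed statement numbers: [3, 4, 5, 6]
Surviving IR:
  b = 3
  d = b
  return d

Answer: 3 4 5 6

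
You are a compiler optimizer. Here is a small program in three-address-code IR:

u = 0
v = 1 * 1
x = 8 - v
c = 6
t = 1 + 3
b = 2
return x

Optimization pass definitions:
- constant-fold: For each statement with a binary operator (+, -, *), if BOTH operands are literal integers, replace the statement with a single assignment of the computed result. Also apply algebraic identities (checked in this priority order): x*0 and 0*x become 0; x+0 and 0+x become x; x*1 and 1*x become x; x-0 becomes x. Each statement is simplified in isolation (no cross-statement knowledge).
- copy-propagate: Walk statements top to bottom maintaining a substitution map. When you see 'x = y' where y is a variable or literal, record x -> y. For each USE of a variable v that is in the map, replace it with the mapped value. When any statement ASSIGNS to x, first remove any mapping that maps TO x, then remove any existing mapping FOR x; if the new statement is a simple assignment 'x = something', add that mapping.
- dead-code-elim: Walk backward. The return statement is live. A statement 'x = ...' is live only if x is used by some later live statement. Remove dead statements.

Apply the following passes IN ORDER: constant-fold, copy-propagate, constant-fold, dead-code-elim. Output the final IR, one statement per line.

Initial IR:
  u = 0
  v = 1 * 1
  x = 8 - v
  c = 6
  t = 1 + 3
  b = 2
  return x
After constant-fold (7 stmts):
  u = 0
  v = 1
  x = 8 - v
  c = 6
  t = 4
  b = 2
  return x
After copy-propagate (7 stmts):
  u = 0
  v = 1
  x = 8 - 1
  c = 6
  t = 4
  b = 2
  return x
After constant-fold (7 stmts):
  u = 0
  v = 1
  x = 7
  c = 6
  t = 4
  b = 2
  return x
After dead-code-elim (2 stmts):
  x = 7
  return x

Answer: x = 7
return x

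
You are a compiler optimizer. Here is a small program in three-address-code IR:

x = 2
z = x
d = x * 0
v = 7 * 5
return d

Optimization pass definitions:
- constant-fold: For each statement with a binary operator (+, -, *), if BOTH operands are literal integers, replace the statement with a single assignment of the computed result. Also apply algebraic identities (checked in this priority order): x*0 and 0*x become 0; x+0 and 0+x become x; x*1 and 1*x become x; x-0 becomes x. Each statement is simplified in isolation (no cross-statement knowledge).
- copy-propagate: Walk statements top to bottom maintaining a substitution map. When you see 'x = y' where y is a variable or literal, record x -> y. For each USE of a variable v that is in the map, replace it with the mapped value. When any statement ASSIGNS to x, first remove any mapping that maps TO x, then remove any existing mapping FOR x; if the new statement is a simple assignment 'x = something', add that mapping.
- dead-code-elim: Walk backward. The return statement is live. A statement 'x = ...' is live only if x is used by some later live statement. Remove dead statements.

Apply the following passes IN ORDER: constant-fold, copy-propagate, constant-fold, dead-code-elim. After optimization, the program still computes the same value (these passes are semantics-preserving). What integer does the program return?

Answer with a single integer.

Initial IR:
  x = 2
  z = x
  d = x * 0
  v = 7 * 5
  return d
After constant-fold (5 stmts):
  x = 2
  z = x
  d = 0
  v = 35
  return d
After copy-propagate (5 stmts):
  x = 2
  z = 2
  d = 0
  v = 35
  return 0
After constant-fold (5 stmts):
  x = 2
  z = 2
  d = 0
  v = 35
  return 0
After dead-code-elim (1 stmts):
  return 0
Evaluate:
  x = 2  =>  x = 2
  z = x  =>  z = 2
  d = x * 0  =>  d = 0
  v = 7 * 5  =>  v = 35
  return d = 0

Answer: 0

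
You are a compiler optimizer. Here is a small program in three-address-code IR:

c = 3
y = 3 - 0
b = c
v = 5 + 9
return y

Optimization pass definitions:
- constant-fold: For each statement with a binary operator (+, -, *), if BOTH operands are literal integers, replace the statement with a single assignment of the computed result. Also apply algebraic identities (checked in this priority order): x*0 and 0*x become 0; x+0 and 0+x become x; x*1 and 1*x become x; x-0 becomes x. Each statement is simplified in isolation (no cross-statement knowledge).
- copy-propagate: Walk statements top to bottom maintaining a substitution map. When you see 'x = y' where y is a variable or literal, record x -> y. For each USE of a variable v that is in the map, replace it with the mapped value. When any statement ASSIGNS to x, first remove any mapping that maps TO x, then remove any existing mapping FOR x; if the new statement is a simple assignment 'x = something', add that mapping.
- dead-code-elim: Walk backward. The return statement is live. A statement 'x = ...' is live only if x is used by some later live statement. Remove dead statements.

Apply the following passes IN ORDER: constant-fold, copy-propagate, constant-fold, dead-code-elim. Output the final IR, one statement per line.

Initial IR:
  c = 3
  y = 3 - 0
  b = c
  v = 5 + 9
  return y
After constant-fold (5 stmts):
  c = 3
  y = 3
  b = c
  v = 14
  return y
After copy-propagate (5 stmts):
  c = 3
  y = 3
  b = 3
  v = 14
  return 3
After constant-fold (5 stmts):
  c = 3
  y = 3
  b = 3
  v = 14
  return 3
After dead-code-elim (1 stmts):
  return 3

Answer: return 3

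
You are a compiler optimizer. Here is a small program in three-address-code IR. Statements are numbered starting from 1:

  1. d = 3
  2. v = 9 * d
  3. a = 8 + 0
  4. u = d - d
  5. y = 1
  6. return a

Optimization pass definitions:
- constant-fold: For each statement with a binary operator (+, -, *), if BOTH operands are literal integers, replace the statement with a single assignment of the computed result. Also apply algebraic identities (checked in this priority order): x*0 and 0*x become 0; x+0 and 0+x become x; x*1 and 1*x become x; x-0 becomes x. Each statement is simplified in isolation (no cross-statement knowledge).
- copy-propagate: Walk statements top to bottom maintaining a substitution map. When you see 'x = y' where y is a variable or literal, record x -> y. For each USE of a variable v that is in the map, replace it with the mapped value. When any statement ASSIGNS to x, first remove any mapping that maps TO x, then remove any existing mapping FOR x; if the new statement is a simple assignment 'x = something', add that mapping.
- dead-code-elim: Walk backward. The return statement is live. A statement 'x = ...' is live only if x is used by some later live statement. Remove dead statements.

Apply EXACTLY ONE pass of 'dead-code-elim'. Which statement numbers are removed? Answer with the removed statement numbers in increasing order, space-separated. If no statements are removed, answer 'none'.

Answer: 1 2 4 5

Derivation:
Backward liveness scan:
Stmt 1 'd = 3': DEAD (d not in live set [])
Stmt 2 'v = 9 * d': DEAD (v not in live set [])
Stmt 3 'a = 8 + 0': KEEP (a is live); live-in = []
Stmt 4 'u = d - d': DEAD (u not in live set ['a'])
Stmt 5 'y = 1': DEAD (y not in live set ['a'])
Stmt 6 'return a': KEEP (return); live-in = ['a']
Removed statement numbers: [1, 2, 4, 5]
Surviving IR:
  a = 8 + 0
  return a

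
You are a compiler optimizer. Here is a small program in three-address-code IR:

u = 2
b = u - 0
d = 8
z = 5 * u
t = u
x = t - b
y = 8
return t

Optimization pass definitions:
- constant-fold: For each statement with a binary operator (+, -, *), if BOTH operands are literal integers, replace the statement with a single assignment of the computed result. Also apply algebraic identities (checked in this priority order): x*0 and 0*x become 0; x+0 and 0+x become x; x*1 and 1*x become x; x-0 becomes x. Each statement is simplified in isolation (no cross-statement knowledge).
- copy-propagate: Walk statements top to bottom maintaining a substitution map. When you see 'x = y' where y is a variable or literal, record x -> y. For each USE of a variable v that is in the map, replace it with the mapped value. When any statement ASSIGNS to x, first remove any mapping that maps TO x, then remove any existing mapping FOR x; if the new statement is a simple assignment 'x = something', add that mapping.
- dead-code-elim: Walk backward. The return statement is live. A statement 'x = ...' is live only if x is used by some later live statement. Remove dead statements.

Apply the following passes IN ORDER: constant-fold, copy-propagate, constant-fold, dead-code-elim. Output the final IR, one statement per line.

Initial IR:
  u = 2
  b = u - 0
  d = 8
  z = 5 * u
  t = u
  x = t - b
  y = 8
  return t
After constant-fold (8 stmts):
  u = 2
  b = u
  d = 8
  z = 5 * u
  t = u
  x = t - b
  y = 8
  return t
After copy-propagate (8 stmts):
  u = 2
  b = 2
  d = 8
  z = 5 * 2
  t = 2
  x = 2 - 2
  y = 8
  return 2
After constant-fold (8 stmts):
  u = 2
  b = 2
  d = 8
  z = 10
  t = 2
  x = 0
  y = 8
  return 2
After dead-code-elim (1 stmts):
  return 2

Answer: return 2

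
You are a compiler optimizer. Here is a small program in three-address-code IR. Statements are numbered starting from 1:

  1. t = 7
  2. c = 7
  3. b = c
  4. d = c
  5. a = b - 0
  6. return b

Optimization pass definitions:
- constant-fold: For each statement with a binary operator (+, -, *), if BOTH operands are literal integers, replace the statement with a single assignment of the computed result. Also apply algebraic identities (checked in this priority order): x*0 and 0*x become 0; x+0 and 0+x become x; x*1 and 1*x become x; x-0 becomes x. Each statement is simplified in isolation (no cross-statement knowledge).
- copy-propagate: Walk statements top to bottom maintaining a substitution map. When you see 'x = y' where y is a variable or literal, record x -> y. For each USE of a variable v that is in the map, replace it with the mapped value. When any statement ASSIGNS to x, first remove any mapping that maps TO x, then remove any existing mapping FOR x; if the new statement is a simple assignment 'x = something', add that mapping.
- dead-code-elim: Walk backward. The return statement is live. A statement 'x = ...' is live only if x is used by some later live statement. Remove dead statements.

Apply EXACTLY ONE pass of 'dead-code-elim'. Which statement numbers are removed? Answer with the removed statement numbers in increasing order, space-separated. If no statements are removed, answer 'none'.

Answer: 1 4 5

Derivation:
Backward liveness scan:
Stmt 1 't = 7': DEAD (t not in live set [])
Stmt 2 'c = 7': KEEP (c is live); live-in = []
Stmt 3 'b = c': KEEP (b is live); live-in = ['c']
Stmt 4 'd = c': DEAD (d not in live set ['b'])
Stmt 5 'a = b - 0': DEAD (a not in live set ['b'])
Stmt 6 'return b': KEEP (return); live-in = ['b']
Removed statement numbers: [1, 4, 5]
Surviving IR:
  c = 7
  b = c
  return b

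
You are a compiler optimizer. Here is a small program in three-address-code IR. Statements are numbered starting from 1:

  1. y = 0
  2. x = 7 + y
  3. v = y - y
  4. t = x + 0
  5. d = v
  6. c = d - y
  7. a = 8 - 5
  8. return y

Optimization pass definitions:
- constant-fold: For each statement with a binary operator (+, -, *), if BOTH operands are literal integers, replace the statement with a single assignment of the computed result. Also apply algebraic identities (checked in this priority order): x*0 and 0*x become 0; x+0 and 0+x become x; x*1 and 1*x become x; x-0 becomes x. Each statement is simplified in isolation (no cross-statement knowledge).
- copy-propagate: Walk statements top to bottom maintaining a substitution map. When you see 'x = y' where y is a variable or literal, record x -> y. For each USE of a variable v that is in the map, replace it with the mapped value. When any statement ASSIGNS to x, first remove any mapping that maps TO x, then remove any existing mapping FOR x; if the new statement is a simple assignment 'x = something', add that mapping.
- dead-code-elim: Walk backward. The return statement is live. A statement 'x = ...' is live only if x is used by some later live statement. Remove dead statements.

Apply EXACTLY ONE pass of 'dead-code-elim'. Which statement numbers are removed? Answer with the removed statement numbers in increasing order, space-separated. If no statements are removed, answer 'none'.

Backward liveness scan:
Stmt 1 'y = 0': KEEP (y is live); live-in = []
Stmt 2 'x = 7 + y': DEAD (x not in live set ['y'])
Stmt 3 'v = y - y': DEAD (v not in live set ['y'])
Stmt 4 't = x + 0': DEAD (t not in live set ['y'])
Stmt 5 'd = v': DEAD (d not in live set ['y'])
Stmt 6 'c = d - y': DEAD (c not in live set ['y'])
Stmt 7 'a = 8 - 5': DEAD (a not in live set ['y'])
Stmt 8 'return y': KEEP (return); live-in = ['y']
Removed statement numbers: [2, 3, 4, 5, 6, 7]
Surviving IR:
  y = 0
  return y

Answer: 2 3 4 5 6 7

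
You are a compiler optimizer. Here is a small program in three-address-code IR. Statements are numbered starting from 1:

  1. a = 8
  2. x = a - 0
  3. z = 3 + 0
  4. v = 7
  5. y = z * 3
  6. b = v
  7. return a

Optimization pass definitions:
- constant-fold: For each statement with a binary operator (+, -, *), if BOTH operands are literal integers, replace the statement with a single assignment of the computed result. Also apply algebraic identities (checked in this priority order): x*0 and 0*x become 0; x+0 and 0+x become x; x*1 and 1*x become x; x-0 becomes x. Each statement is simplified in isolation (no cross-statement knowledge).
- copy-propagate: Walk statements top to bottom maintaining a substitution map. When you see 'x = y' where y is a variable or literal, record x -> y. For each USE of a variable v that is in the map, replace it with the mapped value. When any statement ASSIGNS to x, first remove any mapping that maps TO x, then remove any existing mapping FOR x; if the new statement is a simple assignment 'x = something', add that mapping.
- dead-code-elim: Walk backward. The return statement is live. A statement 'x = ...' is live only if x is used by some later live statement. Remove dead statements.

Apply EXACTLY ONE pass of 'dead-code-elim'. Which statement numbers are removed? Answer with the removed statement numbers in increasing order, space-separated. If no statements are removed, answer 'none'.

Backward liveness scan:
Stmt 1 'a = 8': KEEP (a is live); live-in = []
Stmt 2 'x = a - 0': DEAD (x not in live set ['a'])
Stmt 3 'z = 3 + 0': DEAD (z not in live set ['a'])
Stmt 4 'v = 7': DEAD (v not in live set ['a'])
Stmt 5 'y = z * 3': DEAD (y not in live set ['a'])
Stmt 6 'b = v': DEAD (b not in live set ['a'])
Stmt 7 'return a': KEEP (return); live-in = ['a']
Removed statement numbers: [2, 3, 4, 5, 6]
Surviving IR:
  a = 8
  return a

Answer: 2 3 4 5 6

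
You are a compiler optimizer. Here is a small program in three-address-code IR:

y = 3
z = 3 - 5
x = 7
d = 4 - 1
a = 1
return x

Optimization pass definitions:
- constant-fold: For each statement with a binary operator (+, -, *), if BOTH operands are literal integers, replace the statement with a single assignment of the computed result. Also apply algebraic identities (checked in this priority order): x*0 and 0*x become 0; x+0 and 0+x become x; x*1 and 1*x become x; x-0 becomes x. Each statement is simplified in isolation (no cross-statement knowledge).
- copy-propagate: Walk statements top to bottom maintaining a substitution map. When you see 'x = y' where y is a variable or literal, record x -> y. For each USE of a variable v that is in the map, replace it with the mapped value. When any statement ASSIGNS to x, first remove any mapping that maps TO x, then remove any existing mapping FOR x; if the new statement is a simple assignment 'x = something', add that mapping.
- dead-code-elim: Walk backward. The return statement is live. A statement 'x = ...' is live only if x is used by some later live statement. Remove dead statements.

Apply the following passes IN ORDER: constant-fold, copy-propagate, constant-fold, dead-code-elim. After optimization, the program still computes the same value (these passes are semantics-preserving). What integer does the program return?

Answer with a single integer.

Initial IR:
  y = 3
  z = 3 - 5
  x = 7
  d = 4 - 1
  a = 1
  return x
After constant-fold (6 stmts):
  y = 3
  z = -2
  x = 7
  d = 3
  a = 1
  return x
After copy-propagate (6 stmts):
  y = 3
  z = -2
  x = 7
  d = 3
  a = 1
  return 7
After constant-fold (6 stmts):
  y = 3
  z = -2
  x = 7
  d = 3
  a = 1
  return 7
After dead-code-elim (1 stmts):
  return 7
Evaluate:
  y = 3  =>  y = 3
  z = 3 - 5  =>  z = -2
  x = 7  =>  x = 7
  d = 4 - 1  =>  d = 3
  a = 1  =>  a = 1
  return x = 7

Answer: 7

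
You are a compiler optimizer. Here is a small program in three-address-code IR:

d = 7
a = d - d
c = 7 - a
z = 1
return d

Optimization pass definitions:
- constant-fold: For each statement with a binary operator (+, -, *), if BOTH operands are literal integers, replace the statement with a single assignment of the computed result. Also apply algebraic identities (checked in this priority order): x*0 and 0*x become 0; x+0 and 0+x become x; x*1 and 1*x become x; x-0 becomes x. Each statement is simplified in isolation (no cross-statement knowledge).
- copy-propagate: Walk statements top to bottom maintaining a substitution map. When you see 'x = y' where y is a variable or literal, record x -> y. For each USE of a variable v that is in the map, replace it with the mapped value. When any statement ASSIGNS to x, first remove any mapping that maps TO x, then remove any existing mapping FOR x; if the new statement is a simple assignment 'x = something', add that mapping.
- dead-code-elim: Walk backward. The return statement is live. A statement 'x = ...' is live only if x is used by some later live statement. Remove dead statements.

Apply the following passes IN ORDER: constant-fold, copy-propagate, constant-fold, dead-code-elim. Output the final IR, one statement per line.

Initial IR:
  d = 7
  a = d - d
  c = 7 - a
  z = 1
  return d
After constant-fold (5 stmts):
  d = 7
  a = d - d
  c = 7 - a
  z = 1
  return d
After copy-propagate (5 stmts):
  d = 7
  a = 7 - 7
  c = 7 - a
  z = 1
  return 7
After constant-fold (5 stmts):
  d = 7
  a = 0
  c = 7 - a
  z = 1
  return 7
After dead-code-elim (1 stmts):
  return 7

Answer: return 7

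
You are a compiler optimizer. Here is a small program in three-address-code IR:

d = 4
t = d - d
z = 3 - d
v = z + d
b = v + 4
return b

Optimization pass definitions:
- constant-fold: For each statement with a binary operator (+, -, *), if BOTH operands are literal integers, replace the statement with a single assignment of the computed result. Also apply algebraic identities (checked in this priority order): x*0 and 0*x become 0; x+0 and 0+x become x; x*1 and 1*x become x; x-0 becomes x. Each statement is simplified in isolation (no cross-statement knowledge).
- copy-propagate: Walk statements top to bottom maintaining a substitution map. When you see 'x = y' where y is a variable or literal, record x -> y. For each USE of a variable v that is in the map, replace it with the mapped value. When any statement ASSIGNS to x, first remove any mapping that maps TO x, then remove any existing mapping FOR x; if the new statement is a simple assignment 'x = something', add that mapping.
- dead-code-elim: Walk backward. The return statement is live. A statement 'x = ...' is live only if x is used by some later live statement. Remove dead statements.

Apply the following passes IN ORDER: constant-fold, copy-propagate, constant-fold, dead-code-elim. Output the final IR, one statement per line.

Initial IR:
  d = 4
  t = d - d
  z = 3 - d
  v = z + d
  b = v + 4
  return b
After constant-fold (6 stmts):
  d = 4
  t = d - d
  z = 3 - d
  v = z + d
  b = v + 4
  return b
After copy-propagate (6 stmts):
  d = 4
  t = 4 - 4
  z = 3 - 4
  v = z + 4
  b = v + 4
  return b
After constant-fold (6 stmts):
  d = 4
  t = 0
  z = -1
  v = z + 4
  b = v + 4
  return b
After dead-code-elim (4 stmts):
  z = -1
  v = z + 4
  b = v + 4
  return b

Answer: z = -1
v = z + 4
b = v + 4
return b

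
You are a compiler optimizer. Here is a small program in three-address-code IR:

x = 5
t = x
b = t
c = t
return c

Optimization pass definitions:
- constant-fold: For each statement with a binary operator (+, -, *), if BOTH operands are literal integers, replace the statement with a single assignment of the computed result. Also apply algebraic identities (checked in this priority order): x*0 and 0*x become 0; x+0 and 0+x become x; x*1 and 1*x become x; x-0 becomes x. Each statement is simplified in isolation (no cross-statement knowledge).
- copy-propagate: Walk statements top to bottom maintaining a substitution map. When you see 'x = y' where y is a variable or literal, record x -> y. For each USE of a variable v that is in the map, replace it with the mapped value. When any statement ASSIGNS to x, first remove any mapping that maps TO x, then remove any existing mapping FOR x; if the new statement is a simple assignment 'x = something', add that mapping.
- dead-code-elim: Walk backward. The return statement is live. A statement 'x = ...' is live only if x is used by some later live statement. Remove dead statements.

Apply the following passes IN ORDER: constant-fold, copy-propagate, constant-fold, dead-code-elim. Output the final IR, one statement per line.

Initial IR:
  x = 5
  t = x
  b = t
  c = t
  return c
After constant-fold (5 stmts):
  x = 5
  t = x
  b = t
  c = t
  return c
After copy-propagate (5 stmts):
  x = 5
  t = 5
  b = 5
  c = 5
  return 5
After constant-fold (5 stmts):
  x = 5
  t = 5
  b = 5
  c = 5
  return 5
After dead-code-elim (1 stmts):
  return 5

Answer: return 5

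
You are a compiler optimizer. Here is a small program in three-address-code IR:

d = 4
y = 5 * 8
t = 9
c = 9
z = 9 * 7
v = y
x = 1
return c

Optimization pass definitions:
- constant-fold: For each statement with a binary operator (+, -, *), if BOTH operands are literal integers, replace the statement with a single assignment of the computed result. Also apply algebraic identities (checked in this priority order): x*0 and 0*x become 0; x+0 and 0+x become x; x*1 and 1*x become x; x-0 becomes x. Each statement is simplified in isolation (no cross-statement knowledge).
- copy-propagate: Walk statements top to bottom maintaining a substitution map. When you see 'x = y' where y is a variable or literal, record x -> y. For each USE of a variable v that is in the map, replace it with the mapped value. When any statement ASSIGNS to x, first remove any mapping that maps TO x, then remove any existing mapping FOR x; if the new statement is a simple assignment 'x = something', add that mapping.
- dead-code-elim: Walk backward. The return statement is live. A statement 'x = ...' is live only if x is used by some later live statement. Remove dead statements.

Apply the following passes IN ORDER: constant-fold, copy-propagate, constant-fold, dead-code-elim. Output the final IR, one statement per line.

Initial IR:
  d = 4
  y = 5 * 8
  t = 9
  c = 9
  z = 9 * 7
  v = y
  x = 1
  return c
After constant-fold (8 stmts):
  d = 4
  y = 40
  t = 9
  c = 9
  z = 63
  v = y
  x = 1
  return c
After copy-propagate (8 stmts):
  d = 4
  y = 40
  t = 9
  c = 9
  z = 63
  v = 40
  x = 1
  return 9
After constant-fold (8 stmts):
  d = 4
  y = 40
  t = 9
  c = 9
  z = 63
  v = 40
  x = 1
  return 9
After dead-code-elim (1 stmts):
  return 9

Answer: return 9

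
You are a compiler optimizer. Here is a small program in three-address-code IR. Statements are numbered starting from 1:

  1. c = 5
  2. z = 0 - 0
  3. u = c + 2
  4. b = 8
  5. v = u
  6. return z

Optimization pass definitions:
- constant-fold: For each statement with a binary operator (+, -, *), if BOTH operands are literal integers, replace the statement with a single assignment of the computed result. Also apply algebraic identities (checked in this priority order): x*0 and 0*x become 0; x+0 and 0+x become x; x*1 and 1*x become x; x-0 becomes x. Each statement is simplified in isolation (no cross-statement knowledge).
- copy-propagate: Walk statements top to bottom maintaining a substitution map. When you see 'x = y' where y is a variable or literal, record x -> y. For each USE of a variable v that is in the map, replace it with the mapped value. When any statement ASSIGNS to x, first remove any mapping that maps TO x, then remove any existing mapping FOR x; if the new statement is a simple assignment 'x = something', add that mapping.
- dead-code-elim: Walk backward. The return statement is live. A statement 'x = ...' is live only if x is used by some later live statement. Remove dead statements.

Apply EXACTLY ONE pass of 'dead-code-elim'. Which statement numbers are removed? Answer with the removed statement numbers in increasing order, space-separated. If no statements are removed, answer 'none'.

Answer: 1 3 4 5

Derivation:
Backward liveness scan:
Stmt 1 'c = 5': DEAD (c not in live set [])
Stmt 2 'z = 0 - 0': KEEP (z is live); live-in = []
Stmt 3 'u = c + 2': DEAD (u not in live set ['z'])
Stmt 4 'b = 8': DEAD (b not in live set ['z'])
Stmt 5 'v = u': DEAD (v not in live set ['z'])
Stmt 6 'return z': KEEP (return); live-in = ['z']
Removed statement numbers: [1, 3, 4, 5]
Surviving IR:
  z = 0 - 0
  return z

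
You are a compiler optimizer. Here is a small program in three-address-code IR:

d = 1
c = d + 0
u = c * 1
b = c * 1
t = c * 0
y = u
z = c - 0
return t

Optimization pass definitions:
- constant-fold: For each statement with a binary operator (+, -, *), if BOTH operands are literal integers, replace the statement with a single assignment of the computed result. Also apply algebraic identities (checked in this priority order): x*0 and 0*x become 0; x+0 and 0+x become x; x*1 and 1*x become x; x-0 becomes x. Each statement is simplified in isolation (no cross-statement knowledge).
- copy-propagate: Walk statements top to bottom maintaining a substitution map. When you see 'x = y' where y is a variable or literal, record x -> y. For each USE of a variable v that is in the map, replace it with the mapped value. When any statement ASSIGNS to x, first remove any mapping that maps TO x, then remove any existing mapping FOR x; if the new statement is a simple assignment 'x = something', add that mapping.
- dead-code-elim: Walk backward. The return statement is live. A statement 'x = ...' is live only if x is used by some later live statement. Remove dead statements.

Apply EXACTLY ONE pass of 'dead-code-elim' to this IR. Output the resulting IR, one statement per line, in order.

Applying dead-code-elim statement-by-statement:
  [8] return t  -> KEEP (return); live=['t']
  [7] z = c - 0  -> DEAD (z not live)
  [6] y = u  -> DEAD (y not live)
  [5] t = c * 0  -> KEEP; live=['c']
  [4] b = c * 1  -> DEAD (b not live)
  [3] u = c * 1  -> DEAD (u not live)
  [2] c = d + 0  -> KEEP; live=['d']
  [1] d = 1  -> KEEP; live=[]
Result (4 stmts):
  d = 1
  c = d + 0
  t = c * 0
  return t

Answer: d = 1
c = d + 0
t = c * 0
return t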